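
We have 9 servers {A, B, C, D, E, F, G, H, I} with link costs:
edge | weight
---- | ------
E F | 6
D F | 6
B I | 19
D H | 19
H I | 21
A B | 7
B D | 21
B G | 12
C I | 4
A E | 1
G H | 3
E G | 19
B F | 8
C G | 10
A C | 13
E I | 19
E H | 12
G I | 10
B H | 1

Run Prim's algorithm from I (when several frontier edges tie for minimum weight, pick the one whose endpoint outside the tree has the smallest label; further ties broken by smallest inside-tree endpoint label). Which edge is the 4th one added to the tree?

Grow the tree from I using Prim:
Step 1: cheapest edge leaving the tree is C I (4); add C.
Step 2: cheapest edge leaving the tree is C G (10); add G.
Step 3: cheapest edge leaving the tree is G H (3); add H.
Step 4: cheapest edge leaving the tree is B H (1); add B.
Step 5: cheapest edge leaving the tree is A B (7); add A.
Step 6: cheapest edge leaving the tree is A E (1); add E.
Step 7: cheapest edge leaving the tree is E F (6); add F.
Step 8: cheapest edge leaving the tree is D F (6); add D.
The 4th edge added is B H.

B-H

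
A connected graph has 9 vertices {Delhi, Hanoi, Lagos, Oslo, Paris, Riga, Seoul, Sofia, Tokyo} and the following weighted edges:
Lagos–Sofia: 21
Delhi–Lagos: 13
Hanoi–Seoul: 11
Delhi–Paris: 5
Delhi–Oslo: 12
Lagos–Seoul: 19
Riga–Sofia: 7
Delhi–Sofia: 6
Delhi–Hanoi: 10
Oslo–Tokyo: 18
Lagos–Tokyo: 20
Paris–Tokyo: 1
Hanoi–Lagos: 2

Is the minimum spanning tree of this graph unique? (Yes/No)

Yes

Sort edges by weight, then run Kruskal:
Paris–Tokyo (1): add — endpoints in different components.
Hanoi–Lagos (2): add — endpoints in different components.
Delhi–Paris (5): add — endpoints in different components.
Delhi–Sofia (6): add — endpoints in different components.
Riga–Sofia (7): add — endpoints in different components.
Delhi–Hanoi (10): add — endpoints in different components.
Hanoi–Seoul (11): add — endpoints in different components.
Delhi–Oslo (12): add — endpoints in different components.
Every non-tree edge has weight strictly greater than the heaviest edge on the tree path between its endpoints, so the MST is unique.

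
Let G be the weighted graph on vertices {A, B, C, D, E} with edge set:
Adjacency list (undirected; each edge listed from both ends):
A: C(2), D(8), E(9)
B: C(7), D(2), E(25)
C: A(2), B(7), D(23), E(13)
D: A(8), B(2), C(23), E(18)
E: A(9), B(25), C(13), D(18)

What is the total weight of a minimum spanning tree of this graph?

Sort edges by weight, then run Kruskal:
A C (2): add. Components now {A,C} {B} {D} {E}
B D (2): add. Components now {A,C} {B,D} {E}
B C (7): add. Components now {A,B,C,D} {E}
A D (8): skip — A and D already connected.
A E (9): add. Components now {A,B,C,D,E}
MST edges: A C, B D, B C, A E; total weight 2+2+7+9 = 20.

20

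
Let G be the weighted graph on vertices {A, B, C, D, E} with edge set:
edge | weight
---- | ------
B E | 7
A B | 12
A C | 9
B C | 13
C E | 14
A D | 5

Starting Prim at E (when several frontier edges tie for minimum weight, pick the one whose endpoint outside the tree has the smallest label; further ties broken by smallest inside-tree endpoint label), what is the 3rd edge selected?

Grow the tree from E using Prim:
Step 1: cheapest edge leaving the tree is B E (7); add B.
Step 2: cheapest edge leaving the tree is A B (12); add A.
Step 3: cheapest edge leaving the tree is A D (5); add D.
Step 4: cheapest edge leaving the tree is A C (9); add C.
The 3rd edge added is A D.

A-D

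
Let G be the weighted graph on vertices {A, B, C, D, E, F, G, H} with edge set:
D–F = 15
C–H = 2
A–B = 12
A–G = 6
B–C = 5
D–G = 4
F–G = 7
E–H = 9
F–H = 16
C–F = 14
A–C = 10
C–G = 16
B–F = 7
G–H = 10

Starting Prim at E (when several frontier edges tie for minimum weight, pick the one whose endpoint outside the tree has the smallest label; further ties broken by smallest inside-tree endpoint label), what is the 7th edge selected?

A-G

Prim's algorithm from E:
Step 1: cheapest edge leaving the tree is E–H (9); add H.
Step 2: cheapest edge leaving the tree is C–H (2); add C.
Step 3: cheapest edge leaving the tree is B–C (5); add B.
Step 4: cheapest edge leaving the tree is B–F (7); add F.
Step 5: cheapest edge leaving the tree is F–G (7); add G.
Step 6: cheapest edge leaving the tree is D–G (4); add D.
Step 7: cheapest edge leaving the tree is A–G (6); add A.
The 7th edge added is A–G.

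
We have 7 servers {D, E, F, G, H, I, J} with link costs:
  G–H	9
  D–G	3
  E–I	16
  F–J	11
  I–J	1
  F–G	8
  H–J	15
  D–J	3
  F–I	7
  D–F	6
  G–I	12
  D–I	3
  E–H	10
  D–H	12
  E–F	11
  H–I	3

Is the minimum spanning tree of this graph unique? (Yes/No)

Sort edges by weight, then run Kruskal:
I–J (1): add — endpoints in different components.
D–G (3): add — endpoints in different components.
D–I (3): add — endpoints in different components.
D–J (3): skip — D and J already connected.
H–I (3): add — endpoints in different components.
D–F (6): add — endpoints in different components.
F–I (7): skip — F and I already connected.
F–G (8): skip — F and G already connected.
G–H (9): skip — G and H already connected.
E–H (10): add — endpoints in different components.
Non-tree edge D–J has weight 3, equal to the heaviest edge on its tree cycle — swapping gives another MST of the same weight. Not unique.

No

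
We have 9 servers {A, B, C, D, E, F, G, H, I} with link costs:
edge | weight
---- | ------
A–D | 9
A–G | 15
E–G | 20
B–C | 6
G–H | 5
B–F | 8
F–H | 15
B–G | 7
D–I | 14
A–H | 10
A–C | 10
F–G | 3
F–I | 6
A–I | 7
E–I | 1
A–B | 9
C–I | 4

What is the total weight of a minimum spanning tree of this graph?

Prim, starting at G.
Step 1: cheapest edge leaving the tree is F–G (3); add F.
Step 2: cheapest edge leaving the tree is G–H (5); add H.
Step 3: cheapest edge leaving the tree is F–I (6); add I.
Step 4: cheapest edge leaving the tree is E–I (1); add E.
Step 5: cheapest edge leaving the tree is C–I (4); add C.
Step 6: cheapest edge leaving the tree is B–C (6); add B.
Step 7: cheapest edge leaving the tree is A–I (7); add A.
Step 8: cheapest edge leaving the tree is A–D (9); add D.
MST edges: F–G, G–H, F–I, E–I, C–I, B–C, A–I, A–D; total weight 3+5+6+1+4+6+7+9 = 41.

41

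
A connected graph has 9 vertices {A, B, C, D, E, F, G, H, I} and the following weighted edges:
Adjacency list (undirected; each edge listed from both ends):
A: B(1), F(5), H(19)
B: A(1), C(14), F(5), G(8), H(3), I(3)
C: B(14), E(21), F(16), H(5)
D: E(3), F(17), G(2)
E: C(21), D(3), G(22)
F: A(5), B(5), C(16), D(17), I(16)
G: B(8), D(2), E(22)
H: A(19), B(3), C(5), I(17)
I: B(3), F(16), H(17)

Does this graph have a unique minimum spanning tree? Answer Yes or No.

No

Sort edges by weight, then run Kruskal:
A–B (1): add — endpoints in different components.
D–G (2): add — endpoints in different components.
B–H (3): add — endpoints in different components.
B–I (3): add — endpoints in different components.
D–E (3): add — endpoints in different components.
A–F (5): add — endpoints in different components.
B–F (5): skip — B and F already connected.
C–H (5): add — endpoints in different components.
B–G (8): add — endpoints in different components.
Non-tree edge B–F has weight 5, equal to the heaviest edge on its tree cycle — swapping gives another MST of the same weight. Not unique.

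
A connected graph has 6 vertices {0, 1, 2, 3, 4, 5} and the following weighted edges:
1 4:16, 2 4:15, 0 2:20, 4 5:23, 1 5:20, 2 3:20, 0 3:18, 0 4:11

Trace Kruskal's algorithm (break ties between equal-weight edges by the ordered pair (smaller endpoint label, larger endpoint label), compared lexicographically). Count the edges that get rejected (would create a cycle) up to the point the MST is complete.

Sort edges by weight, then run Kruskal:
0 4 (11): add. Components now {0,4} {1} {2} {3} {5}
2 4 (15): add. Components now {0,2,4} {1} {3} {5}
1 4 (16): add. Components now {0,1,2,4} {3} {5}
0 3 (18): add. Components now {0,1,2,3,4} {5}
0 2 (20): skip — 0 and 2 already connected.
1 5 (20): add. Components now {0,1,2,3,4,5}
Edges rejected before the tree was complete: 1.

1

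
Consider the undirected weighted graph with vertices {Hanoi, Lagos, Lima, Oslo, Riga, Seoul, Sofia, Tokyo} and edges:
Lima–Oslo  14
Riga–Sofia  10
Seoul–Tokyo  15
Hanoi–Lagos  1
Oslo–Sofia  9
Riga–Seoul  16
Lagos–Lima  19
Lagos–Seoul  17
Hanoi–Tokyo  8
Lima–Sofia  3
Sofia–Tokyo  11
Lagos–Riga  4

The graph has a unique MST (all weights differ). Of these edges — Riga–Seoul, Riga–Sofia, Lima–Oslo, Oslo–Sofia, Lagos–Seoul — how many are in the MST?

2

Kruskal's algorithm — process edges by increasing weight (ties by edge label):
Hanoi–Lagos (1): add — endpoints in different components.
Lima–Sofia (3): add — endpoints in different components.
Lagos–Riga (4): add — endpoints in different components.
Hanoi–Tokyo (8): add — endpoints in different components.
Oslo–Sofia (9): add — endpoints in different components.
Riga–Sofia (10): add — endpoints in different components.
Sofia–Tokyo (11): skip — Tokyo and Sofia already connected.
Lima–Oslo (14): skip — Lima and Oslo already connected.
Seoul–Tokyo (15): add — endpoints in different components.
MST edge set: {Hanoi–Lagos, Lima–Sofia, Lagos–Riga, Hanoi–Tokyo, Oslo–Sofia, Riga–Sofia, Seoul–Tokyo}.
Of the listed edges, {Riga–Sofia, Oslo–Sofia} are in the MST → 2.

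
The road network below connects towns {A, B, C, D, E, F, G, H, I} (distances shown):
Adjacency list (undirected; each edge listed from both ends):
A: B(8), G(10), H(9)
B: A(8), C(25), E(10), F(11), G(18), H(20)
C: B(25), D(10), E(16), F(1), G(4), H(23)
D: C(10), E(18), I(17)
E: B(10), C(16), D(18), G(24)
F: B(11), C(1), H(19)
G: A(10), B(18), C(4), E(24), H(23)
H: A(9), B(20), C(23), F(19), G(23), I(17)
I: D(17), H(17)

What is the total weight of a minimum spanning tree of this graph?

Sort edges by weight, then run Kruskal:
C–F (1): add — endpoints in different components.
C–G (4): add — endpoints in different components.
A–B (8): add — endpoints in different components.
A–H (9): add — endpoints in different components.
A–G (10): add — endpoints in different components.
B–E (10): add — endpoints in different components.
C–D (10): add — endpoints in different components.
B–F (11): skip — B and F already connected.
C–E (16): skip — C and E already connected.
D–I (17): add — endpoints in different components.
MST edges: C–F, C–G, A–B, A–H, A–G, B–E, C–D, D–I; total weight 1+4+8+9+10+10+10+17 = 69.

69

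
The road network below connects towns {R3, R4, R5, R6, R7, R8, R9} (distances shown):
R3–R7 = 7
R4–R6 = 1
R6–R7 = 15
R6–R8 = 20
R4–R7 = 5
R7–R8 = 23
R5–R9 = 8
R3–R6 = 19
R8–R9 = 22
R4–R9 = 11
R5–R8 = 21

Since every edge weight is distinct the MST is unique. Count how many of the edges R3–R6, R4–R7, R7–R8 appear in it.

1

Sort edges by weight, then run Kruskal:
R4–R6 (1): add — endpoints in different components.
R4–R7 (5): add — endpoints in different components.
R3–R7 (7): add — endpoints in different components.
R5–R9 (8): add — endpoints in different components.
R4–R9 (11): add — endpoints in different components.
R6–R7 (15): skip — R7 and R6 already connected.
R3–R6 (19): skip — R6 and R3 already connected.
R6–R8 (20): add — endpoints in different components.
MST edge set: {R4–R6, R4–R7, R3–R7, R5–R9, R4–R9, R6–R8}.
Of the listed edges, {R4–R7} are in the MST → 1.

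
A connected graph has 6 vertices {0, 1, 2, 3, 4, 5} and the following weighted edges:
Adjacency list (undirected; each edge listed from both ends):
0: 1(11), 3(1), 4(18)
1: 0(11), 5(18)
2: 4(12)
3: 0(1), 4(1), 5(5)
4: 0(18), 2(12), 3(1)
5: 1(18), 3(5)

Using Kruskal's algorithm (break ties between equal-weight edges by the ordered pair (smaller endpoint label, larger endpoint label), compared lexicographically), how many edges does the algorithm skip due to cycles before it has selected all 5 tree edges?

0

Kruskal's algorithm — process edges by increasing weight (ties by edge label):
0–3 (1): add — endpoints in different components.
3–4 (1): add — endpoints in different components.
3–5 (5): add — endpoints in different components.
0–1 (11): add — endpoints in different components.
2–4 (12): add — endpoints in different components.
Edges rejected before the tree was complete: 0.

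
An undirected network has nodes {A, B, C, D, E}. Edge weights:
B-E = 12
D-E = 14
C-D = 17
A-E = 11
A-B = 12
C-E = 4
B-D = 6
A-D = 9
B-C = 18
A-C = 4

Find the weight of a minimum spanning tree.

23

Prim's algorithm from E:
Step 1: frontier [C-E 4, A-E 11, B-E 12, D-E 14] → take C-E (4); add C.
Step 2: frontier [A-C 4, C-D 17, B-C 18, A-E 11, B-E 12, D-E 14] → take A-C (4); add A.
Step 3: frontier [A-D 9, A-B 12, C-D 17, B-C 18, B-E 12, D-E 14] → take A-D (9); add D.
Step 4: frontier [A-B 12, B-C 18, B-D 6, B-E 12] → take B-D (6); add B.
MST edges: C-E, A-C, A-D, B-D; total weight 4+4+9+6 = 23.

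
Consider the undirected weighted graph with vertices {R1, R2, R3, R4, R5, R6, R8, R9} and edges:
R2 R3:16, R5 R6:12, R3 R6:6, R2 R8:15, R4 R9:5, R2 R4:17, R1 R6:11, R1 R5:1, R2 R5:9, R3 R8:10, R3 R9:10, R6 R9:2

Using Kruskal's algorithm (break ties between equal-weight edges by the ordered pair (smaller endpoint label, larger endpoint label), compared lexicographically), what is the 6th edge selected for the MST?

R3-R8

Kruskal's algorithm — process edges by increasing weight (ties by edge label):
R1 R5 (1): add — endpoints in different components.
R6 R9 (2): add — endpoints in different components.
R4 R9 (5): add — endpoints in different components.
R3 R6 (6): add — endpoints in different components.
R2 R5 (9): add — endpoints in different components.
R3 R8 (10): add — endpoints in different components.
R3 R9 (10): skip — R9 and R3 already connected.
R1 R6 (11): add — endpoints in different components.
The 6th edge added is R3 R8.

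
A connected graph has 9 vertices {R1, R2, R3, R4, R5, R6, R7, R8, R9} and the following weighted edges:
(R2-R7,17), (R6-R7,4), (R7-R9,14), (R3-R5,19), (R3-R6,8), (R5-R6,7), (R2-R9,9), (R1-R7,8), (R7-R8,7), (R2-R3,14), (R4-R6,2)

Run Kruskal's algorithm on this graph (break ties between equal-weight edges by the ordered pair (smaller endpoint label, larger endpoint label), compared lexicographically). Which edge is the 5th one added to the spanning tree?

Kruskal: consider edges lightest-first.
R4-R6 (2): add — endpoints in different components.
R6-R7 (4): add — endpoints in different components.
R5-R6 (7): add — endpoints in different components.
R7-R8 (7): add — endpoints in different components.
R1-R7 (8): add — endpoints in different components.
R3-R6 (8): add — endpoints in different components.
R2-R9 (9): add — endpoints in different components.
R2-R3 (14): add — endpoints in different components.
The 5th edge added is R1-R7.

R1-R7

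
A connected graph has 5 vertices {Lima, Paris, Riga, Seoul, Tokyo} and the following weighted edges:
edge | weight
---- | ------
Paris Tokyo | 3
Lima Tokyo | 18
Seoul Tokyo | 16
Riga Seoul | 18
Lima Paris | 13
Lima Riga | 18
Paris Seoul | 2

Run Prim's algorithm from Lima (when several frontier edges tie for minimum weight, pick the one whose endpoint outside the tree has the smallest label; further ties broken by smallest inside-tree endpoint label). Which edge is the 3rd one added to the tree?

Grow the tree from Lima using Prim:
Step 1: frontier [Lima Paris 13, Lima Riga 18, Lima Tokyo 18] → take Lima Paris (13); add Paris.
Step 2: frontier [Lima Riga 18, Lima Tokyo 18, Paris Seoul 2, Paris Tokyo 3] → take Paris Seoul (2); add Seoul.
Step 3: frontier [Lima Riga 18, Lima Tokyo 18, Paris Tokyo 3, Seoul Tokyo 16, Riga Seoul 18] → take Paris Tokyo (3); add Tokyo.
Step 4: frontier [Lima Riga 18, Riga Seoul 18] → take Lima Riga (18); add Riga.
The 3rd edge added is Paris Tokyo.

Paris-Tokyo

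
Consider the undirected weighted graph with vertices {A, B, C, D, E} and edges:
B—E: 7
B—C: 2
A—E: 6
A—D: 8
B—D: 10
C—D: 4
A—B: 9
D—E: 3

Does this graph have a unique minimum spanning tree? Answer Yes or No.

Yes

Kruskal: consider edges lightest-first.
B—C (2): add. Components now {A} {B,C} {D} {E}
D—E (3): add. Components now {A} {B,C} {D,E}
C—D (4): add. Components now {A} {B,C,D,E}
A—E (6): add. Components now {A,B,C,D,E}
Every non-tree edge has weight strictly greater than the heaviest edge on the tree path between its endpoints, so the MST is unique.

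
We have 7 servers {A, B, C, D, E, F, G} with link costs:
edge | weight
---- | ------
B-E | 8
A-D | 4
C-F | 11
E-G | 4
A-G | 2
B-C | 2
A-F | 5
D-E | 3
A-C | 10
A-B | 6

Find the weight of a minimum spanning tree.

Grow the tree from G using Prim:
Step 1: frontier [A-G 2, E-G 4] → take A-G (2); add A.
Step 2: frontier [A-D 4, A-F 5, A-B 6, A-C 10, E-G 4] → take A-D (4); add D.
Step 3: frontier [A-F 5, A-B 6, A-C 10, D-E 3, E-G 4] → take D-E (3); add E.
Step 4: frontier [A-F 5, A-B 6, A-C 10, B-E 8] → take A-F (5); add F.
Step 5: frontier [A-B 6, A-C 10, B-E 8, C-F 11] → take A-B (6); add B.
Step 6: frontier [A-C 10, B-C 2, C-F 11] → take B-C (2); add C.
MST edges: A-G, A-D, D-E, A-F, A-B, B-C; total weight 2+4+3+5+6+2 = 22.

22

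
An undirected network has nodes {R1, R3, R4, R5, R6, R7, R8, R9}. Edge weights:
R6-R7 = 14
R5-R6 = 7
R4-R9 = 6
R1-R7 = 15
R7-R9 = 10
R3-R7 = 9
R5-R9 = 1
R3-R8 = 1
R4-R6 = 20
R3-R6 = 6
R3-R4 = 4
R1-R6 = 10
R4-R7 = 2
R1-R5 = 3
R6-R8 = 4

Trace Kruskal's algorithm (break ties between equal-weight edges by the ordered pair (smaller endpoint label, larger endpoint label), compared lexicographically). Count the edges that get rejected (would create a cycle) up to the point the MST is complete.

1

Sort edges by weight, then run Kruskal:
R3-R8 (1): add — endpoints in different components.
R5-R9 (1): add — endpoints in different components.
R4-R7 (2): add — endpoints in different components.
R1-R5 (3): add — endpoints in different components.
R3-R4 (4): add — endpoints in different components.
R6-R8 (4): add — endpoints in different components.
R3-R6 (6): skip — R6 and R3 already connected.
R4-R9 (6): add — endpoints in different components.
Edges rejected before the tree was complete: 1.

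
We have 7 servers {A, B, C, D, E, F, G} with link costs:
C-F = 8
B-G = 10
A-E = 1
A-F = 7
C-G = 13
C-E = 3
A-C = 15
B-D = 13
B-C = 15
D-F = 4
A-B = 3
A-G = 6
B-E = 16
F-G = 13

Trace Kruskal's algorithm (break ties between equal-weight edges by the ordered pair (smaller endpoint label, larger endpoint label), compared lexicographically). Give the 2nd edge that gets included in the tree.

Kruskal's algorithm — process edges by increasing weight (ties by edge label):
A-E (1): add. Components now {A,E} {B} {C} {D} {F} {G}
A-B (3): add. Components now {A,B,E} {C} {D} {F} {G}
C-E (3): add. Components now {A,B,C,E} {D} {F} {G}
D-F (4): add. Components now {A,B,C,E} {D,F} {G}
A-G (6): add. Components now {A,B,C,E,G} {D,F}
A-F (7): add. Components now {A,B,C,D,E,F,G}
The 2nd edge added is A-B.

A-B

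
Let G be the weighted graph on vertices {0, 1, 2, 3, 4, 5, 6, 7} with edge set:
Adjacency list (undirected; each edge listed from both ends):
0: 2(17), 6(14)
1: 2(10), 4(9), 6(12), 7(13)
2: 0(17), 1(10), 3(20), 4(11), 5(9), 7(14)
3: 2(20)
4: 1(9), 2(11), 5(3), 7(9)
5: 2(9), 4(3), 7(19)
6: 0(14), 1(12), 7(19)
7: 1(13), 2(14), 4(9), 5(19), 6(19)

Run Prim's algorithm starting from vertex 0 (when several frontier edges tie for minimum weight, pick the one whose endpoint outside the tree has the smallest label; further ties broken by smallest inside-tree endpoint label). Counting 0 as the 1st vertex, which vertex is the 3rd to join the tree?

1

Grow the tree from 0 using Prim:
Step 1: frontier [0—6 14, 0—2 17] → take 0—6 (14); add 6.
Step 2: frontier [0—2 17, 1—6 12, 6—7 19] → take 1—6 (12); add 1.
Step 3: frontier [0—2 17, 1—4 9, 1—2 10, 1—7 13, 6—7 19] → take 1—4 (9); add 4.
Step 4: frontier [0—2 17, 1—2 10, 1—7 13, 4—5 3, 4—7 9, 2—4 11, 6—7 19] → take 4—5 (3); add 5.
Step 5: frontier [0—2 17, 1—2 10, 1—7 13, 4—7 9, 2—4 11, 2—5 9, 5—7 19, 6—7 19] → take 2—5 (9); add 2.
Step 6: frontier [1—7 13, 2—7 14, 2—3 20, 4—7 9, 5—7 19, 6—7 19] → take 4—7 (9); add 7.
Step 7: frontier [2—3 20] → take 2—3 (20); add 3.
Vertex order: 0, 6, 1, 4, 5, 2, 7, 3. The 3rd vertex is 1.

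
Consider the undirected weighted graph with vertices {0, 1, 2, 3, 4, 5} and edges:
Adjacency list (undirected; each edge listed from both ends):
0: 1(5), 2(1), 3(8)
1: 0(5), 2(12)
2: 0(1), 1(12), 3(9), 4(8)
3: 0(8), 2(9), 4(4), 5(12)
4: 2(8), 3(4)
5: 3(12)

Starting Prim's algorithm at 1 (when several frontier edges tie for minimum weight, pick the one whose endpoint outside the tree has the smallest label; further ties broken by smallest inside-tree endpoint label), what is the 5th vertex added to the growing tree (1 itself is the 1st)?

4

Grow the tree from 1 using Prim:
Step 1: cheapest edge leaving the tree is 0-1 (5); add 0.
Step 2: cheapest edge leaving the tree is 0-2 (1); add 2.
Step 3: cheapest edge leaving the tree is 0-3 (8); add 3.
Step 4: cheapest edge leaving the tree is 3-4 (4); add 4.
Step 5: cheapest edge leaving the tree is 3-5 (12); add 5.
Vertex order: 1, 0, 2, 3, 4, 5. The 5th vertex is 4.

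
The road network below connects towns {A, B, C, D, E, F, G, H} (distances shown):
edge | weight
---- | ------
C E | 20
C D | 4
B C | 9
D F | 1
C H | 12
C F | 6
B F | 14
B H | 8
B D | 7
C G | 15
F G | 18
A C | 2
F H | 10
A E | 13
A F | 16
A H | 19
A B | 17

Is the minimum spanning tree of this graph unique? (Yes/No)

Yes

Kruskal's algorithm — process edges by increasing weight (ties by edge label):
D F (1): add — endpoints in different components.
A C (2): add — endpoints in different components.
C D (4): add — endpoints in different components.
C F (6): skip — C and F already connected.
B D (7): add — endpoints in different components.
B H (8): add — endpoints in different components.
B C (9): skip — B and C already connected.
F H (10): skip — F and H already connected.
C H (12): skip — C and H already connected.
A E (13): add — endpoints in different components.
B F (14): skip — B and F already connected.
C G (15): add — endpoints in different components.
Every non-tree edge has weight strictly greater than the heaviest edge on the tree path between its endpoints, so the MST is unique.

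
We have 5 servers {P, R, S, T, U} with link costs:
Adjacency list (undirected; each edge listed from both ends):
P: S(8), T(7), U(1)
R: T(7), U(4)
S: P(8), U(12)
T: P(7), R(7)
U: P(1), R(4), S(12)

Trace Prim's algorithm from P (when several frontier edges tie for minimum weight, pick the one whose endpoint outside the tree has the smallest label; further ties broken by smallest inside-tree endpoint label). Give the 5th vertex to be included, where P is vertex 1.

Prim, starting at P.
Step 1: cheapest edge leaving the tree is P–U (1); add U.
Step 2: cheapest edge leaving the tree is R–U (4); add R.
Step 3: cheapest edge leaving the tree is P–T (7); add T.
Step 4: cheapest edge leaving the tree is P–S (8); add S.
Vertex order: P, U, R, T, S. The 5th vertex is S.

S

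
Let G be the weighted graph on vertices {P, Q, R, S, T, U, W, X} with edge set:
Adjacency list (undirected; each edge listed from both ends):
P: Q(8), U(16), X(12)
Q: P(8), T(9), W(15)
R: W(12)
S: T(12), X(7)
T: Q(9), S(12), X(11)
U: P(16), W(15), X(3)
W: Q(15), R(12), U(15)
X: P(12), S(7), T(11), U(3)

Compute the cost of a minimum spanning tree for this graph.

65

Kruskal's algorithm — process edges by increasing weight (ties by edge label):
U-X (3): add — endpoints in different components.
S-X (7): add — endpoints in different components.
P-Q (8): add — endpoints in different components.
Q-T (9): add — endpoints in different components.
T-X (11): add — endpoints in different components.
P-X (12): skip — X and P already connected.
R-W (12): add — endpoints in different components.
S-T (12): skip — S and T already connected.
Q-W (15): add — endpoints in different components.
MST edges: U-X, S-X, P-Q, Q-T, T-X, R-W, Q-W; total weight 3+7+8+9+11+12+15 = 65.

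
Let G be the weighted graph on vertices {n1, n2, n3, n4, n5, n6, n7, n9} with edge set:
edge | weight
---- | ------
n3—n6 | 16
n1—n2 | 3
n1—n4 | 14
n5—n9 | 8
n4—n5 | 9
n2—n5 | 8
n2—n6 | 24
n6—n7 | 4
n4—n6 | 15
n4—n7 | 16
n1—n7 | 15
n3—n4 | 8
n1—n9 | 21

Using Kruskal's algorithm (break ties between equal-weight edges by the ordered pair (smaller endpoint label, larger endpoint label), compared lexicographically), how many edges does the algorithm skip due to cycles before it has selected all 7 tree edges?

Kruskal's algorithm — process edges by increasing weight (ties by edge label):
n1—n2 (3): add — endpoints in different components.
n6—n7 (4): add — endpoints in different components.
n2—n5 (8): add — endpoints in different components.
n3—n4 (8): add — endpoints in different components.
n5—n9 (8): add — endpoints in different components.
n4—n5 (9): add — endpoints in different components.
n1—n4 (14): skip — n4 and n1 already connected.
n1—n7 (15): add — endpoints in different components.
Edges rejected before the tree was complete: 1.

1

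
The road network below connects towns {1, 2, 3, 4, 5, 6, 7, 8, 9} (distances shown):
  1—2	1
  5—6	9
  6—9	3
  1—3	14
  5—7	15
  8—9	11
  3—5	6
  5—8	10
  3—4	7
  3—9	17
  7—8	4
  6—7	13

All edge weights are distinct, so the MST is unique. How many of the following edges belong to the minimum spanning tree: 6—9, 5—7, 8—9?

Kruskal: consider edges lightest-first.
1—2 (1): add — endpoints in different components.
6—9 (3): add — endpoints in different components.
7—8 (4): add — endpoints in different components.
3—5 (6): add — endpoints in different components.
3—4 (7): add — endpoints in different components.
5—6 (9): add — endpoints in different components.
5—8 (10): add — endpoints in different components.
8—9 (11): skip — 8 and 9 already connected.
6—7 (13): skip — 6 and 7 already connected.
1—3 (14): add — endpoints in different components.
MST edge set: {1—2, 6—9, 7—8, 3—5, 3—4, 5—6, 5—8, 1—3}.
Of the listed edges, {6—9} are in the MST → 1.

1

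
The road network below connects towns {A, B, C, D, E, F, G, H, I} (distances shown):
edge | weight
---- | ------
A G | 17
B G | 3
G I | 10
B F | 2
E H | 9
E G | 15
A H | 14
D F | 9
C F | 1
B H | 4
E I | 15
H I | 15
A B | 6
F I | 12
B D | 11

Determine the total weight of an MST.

Prim, starting at I.
Step 1: cheapest edge leaving the tree is G I (10); add G.
Step 2: cheapest edge leaving the tree is B G (3); add B.
Step 3: cheapest edge leaving the tree is B F (2); add F.
Step 4: cheapest edge leaving the tree is C F (1); add C.
Step 5: cheapest edge leaving the tree is B H (4); add H.
Step 6: cheapest edge leaving the tree is A B (6); add A.
Step 7: cheapest edge leaving the tree is D F (9); add D.
Step 8: cheapest edge leaving the tree is E H (9); add E.
MST edges: G I, B G, B F, C F, B H, A B, D F, E H; total weight 10+3+2+1+4+6+9+9 = 44.

44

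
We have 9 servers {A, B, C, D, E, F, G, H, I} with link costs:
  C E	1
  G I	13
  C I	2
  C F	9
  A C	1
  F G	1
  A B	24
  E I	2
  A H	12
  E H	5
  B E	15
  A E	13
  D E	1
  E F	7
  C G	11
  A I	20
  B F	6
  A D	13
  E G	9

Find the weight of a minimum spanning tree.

Kruskal: consider edges lightest-first.
A C (1): add — endpoints in different components.
C E (1): add — endpoints in different components.
D E (1): add — endpoints in different components.
F G (1): add — endpoints in different components.
C I (2): add — endpoints in different components.
E I (2): skip — E and I already connected.
E H (5): add — endpoints in different components.
B F (6): add — endpoints in different components.
E F (7): add — endpoints in different components.
MST edges: A C, C E, D E, F G, C I, E H, B F, E F; total weight 1+1+1+1+2+5+6+7 = 24.

24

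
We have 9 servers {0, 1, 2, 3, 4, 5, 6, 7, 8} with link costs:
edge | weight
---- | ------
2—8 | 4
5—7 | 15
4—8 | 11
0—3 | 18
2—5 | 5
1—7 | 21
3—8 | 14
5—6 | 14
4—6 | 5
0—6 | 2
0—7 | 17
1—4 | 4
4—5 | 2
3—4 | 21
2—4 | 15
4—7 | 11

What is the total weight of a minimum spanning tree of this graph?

47

Prim, starting at 8.
Step 1: cheapest edge leaving the tree is 2—8 (4); add 2.
Step 2: cheapest edge leaving the tree is 2—5 (5); add 5.
Step 3: cheapest edge leaving the tree is 4—5 (2); add 4.
Step 4: cheapest edge leaving the tree is 1—4 (4); add 1.
Step 5: cheapest edge leaving the tree is 4—6 (5); add 6.
Step 6: cheapest edge leaving the tree is 0—6 (2); add 0.
Step 7: cheapest edge leaving the tree is 4—7 (11); add 7.
Step 8: cheapest edge leaving the tree is 3—8 (14); add 3.
MST edges: 2—8, 2—5, 4—5, 1—4, 4—6, 0—6, 4—7, 3—8; total weight 4+5+2+4+5+2+11+14 = 47.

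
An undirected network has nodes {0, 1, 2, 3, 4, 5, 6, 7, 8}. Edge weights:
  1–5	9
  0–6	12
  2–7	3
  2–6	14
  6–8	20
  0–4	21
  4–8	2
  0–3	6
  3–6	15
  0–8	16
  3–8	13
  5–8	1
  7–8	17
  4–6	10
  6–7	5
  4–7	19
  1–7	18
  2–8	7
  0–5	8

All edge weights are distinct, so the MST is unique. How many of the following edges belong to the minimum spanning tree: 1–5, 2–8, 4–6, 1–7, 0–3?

3

Kruskal: consider edges lightest-first.
5–8 (1): add — endpoints in different components.
4–8 (2): add — endpoints in different components.
2–7 (3): add — endpoints in different components.
6–7 (5): add — endpoints in different components.
0–3 (6): add — endpoints in different components.
2–8 (7): add — endpoints in different components.
0–5 (8): add — endpoints in different components.
1–5 (9): add — endpoints in different components.
MST edge set: {5–8, 4–8, 2–7, 6–7, 0–3, 2–8, 0–5, 1–5}.
Of the listed edges, {1–5, 2–8, 0–3} are in the MST → 3.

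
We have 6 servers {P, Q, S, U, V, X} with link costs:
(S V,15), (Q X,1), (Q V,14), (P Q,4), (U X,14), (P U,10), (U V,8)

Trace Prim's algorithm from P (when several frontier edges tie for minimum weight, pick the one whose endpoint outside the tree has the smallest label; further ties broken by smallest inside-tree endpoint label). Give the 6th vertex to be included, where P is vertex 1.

S

Grow the tree from P using Prim:
Step 1: cheapest edge leaving the tree is P Q (4); add Q.
Step 2: cheapest edge leaving the tree is Q X (1); add X.
Step 3: cheapest edge leaving the tree is P U (10); add U.
Step 4: cheapest edge leaving the tree is U V (8); add V.
Step 5: cheapest edge leaving the tree is S V (15); add S.
Vertex order: P, Q, X, U, V, S. The 6th vertex is S.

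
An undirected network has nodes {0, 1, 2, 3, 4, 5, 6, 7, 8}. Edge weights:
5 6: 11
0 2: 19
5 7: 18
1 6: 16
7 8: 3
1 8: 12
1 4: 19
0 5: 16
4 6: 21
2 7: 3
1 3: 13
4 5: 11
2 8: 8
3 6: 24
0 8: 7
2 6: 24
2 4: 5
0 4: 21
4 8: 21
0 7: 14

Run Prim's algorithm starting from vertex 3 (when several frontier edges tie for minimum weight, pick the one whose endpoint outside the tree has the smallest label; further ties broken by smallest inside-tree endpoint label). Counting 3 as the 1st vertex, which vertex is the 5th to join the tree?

Grow the tree from 3 using Prim:
Step 1: cheapest edge leaving the tree is 1 3 (13); add 1.
Step 2: cheapest edge leaving the tree is 1 8 (12); add 8.
Step 3: cheapest edge leaving the tree is 7 8 (3); add 7.
Step 4: cheapest edge leaving the tree is 2 7 (3); add 2.
Step 5: cheapest edge leaving the tree is 2 4 (5); add 4.
Step 6: cheapest edge leaving the tree is 0 8 (7); add 0.
Step 7: cheapest edge leaving the tree is 4 5 (11); add 5.
Step 8: cheapest edge leaving the tree is 5 6 (11); add 6.
Vertex order: 3, 1, 8, 7, 2, 4, 0, 5, 6. The 5th vertex is 2.

2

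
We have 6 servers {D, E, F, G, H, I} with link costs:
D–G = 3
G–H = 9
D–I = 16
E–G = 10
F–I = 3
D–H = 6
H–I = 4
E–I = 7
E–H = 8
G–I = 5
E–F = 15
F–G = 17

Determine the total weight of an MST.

Grow the tree from D using Prim:
Step 1: frontier [D–G 3, D–H 6, D–I 16] → take D–G (3); add G.
Step 2: frontier [D–H 6, D–I 16, G–I 5, G–H 9, E–G 10, F–G 17] → take G–I (5); add I.
Step 3: frontier [D–H 6, G–H 9, E–G 10, F–G 17, F–I 3, H–I 4, E–I 7] → take F–I (3); add F.
Step 4: frontier [D–H 6, E–F 15, G–H 9, E–G 10, H–I 4, E–I 7] → take H–I (4); add H.
Step 5: frontier [E–F 15, E–G 10, E–H 8, E–I 7] → take E–I (7); add E.
MST edges: D–G, G–I, F–I, H–I, E–I; total weight 3+5+3+4+7 = 22.

22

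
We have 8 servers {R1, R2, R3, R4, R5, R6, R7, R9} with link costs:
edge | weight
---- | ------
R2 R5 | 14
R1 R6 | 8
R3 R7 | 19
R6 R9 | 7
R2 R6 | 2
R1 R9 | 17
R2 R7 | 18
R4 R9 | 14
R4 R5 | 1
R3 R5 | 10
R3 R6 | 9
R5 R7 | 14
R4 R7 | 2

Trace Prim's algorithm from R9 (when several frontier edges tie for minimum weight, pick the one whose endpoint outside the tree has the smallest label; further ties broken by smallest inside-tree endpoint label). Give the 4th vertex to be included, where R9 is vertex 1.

Grow the tree from R9 using Prim:
Step 1: frontier [R6 R9 7, R4 R9 14, R1 R9 17] → take R6 R9 (7); add R6.
Step 2: frontier [R2 R6 2, R1 R6 8, R3 R6 9, R4 R9 14, R1 R9 17] → take R2 R6 (2); add R2.
Step 3: frontier [R2 R5 14, R2 R7 18, R1 R6 8, R3 R6 9, R4 R9 14, R1 R9 17] → take R1 R6 (8); add R1.
Step 4: frontier [R2 R5 14, R2 R7 18, R3 R6 9, R4 R9 14] → take R3 R6 (9); add R3.
Step 5: frontier [R2 R5 14, R2 R7 18, R3 R5 10, R3 R7 19, R4 R9 14] → take R3 R5 (10); add R5.
Step 6: frontier [R2 R7 18, R3 R7 19, R4 R5 1, R5 R7 14, R4 R9 14] → take R4 R5 (1); add R4.
Step 7: frontier [R2 R7 18, R3 R7 19, R4 R7 2, R5 R7 14] → take R4 R7 (2); add R7.
Vertex order: R9, R6, R2, R1, R3, R5, R4, R7. The 4th vertex is R1.

R1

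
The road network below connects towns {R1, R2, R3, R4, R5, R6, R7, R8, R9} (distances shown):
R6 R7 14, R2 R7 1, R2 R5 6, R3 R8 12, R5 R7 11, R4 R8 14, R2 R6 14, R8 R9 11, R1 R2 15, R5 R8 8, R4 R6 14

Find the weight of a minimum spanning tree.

81

Kruskal's algorithm — process edges by increasing weight (ties by edge label):
R2 R7 (1): add — endpoints in different components.
R2 R5 (6): add — endpoints in different components.
R5 R8 (8): add — endpoints in different components.
R5 R7 (11): skip — R7 and R5 already connected.
R8 R9 (11): add — endpoints in different components.
R3 R8 (12): add — endpoints in different components.
R2 R6 (14): add — endpoints in different components.
R4 R6 (14): add — endpoints in different components.
R4 R8 (14): skip — R8 and R4 already connected.
R6 R7 (14): skip — R6 and R7 already connected.
R1 R2 (15): add — endpoints in different components.
MST edges: R2 R7, R2 R5, R5 R8, R8 R9, R3 R8, R2 R6, R4 R6, R1 R2; total weight 1+6+8+11+12+14+14+15 = 81.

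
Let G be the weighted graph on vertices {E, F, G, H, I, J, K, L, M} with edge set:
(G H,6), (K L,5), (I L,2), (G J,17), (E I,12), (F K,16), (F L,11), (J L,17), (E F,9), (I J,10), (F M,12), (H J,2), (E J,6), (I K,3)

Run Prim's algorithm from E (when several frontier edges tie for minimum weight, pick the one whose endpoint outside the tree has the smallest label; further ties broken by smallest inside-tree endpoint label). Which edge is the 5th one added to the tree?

Grow the tree from E using Prim:
Step 1: frontier [E J 6, E F 9, E I 12] → take E J (6); add J.
Step 2: frontier [E F 9, E I 12, H J 2, I J 10, G J 17, J L 17] → take H J (2); add H.
Step 3: frontier [E F 9, E I 12, G H 6, I J 10, G J 17, J L 17] → take G H (6); add G.
Step 4: frontier [E F 9, E I 12, I J 10, J L 17] → take E F (9); add F.
Step 5: frontier [E I 12, F L 11, F M 12, F K 16, I J 10, J L 17] → take I J (10); add I.
Step 6: frontier [F L 11, F M 12, F K 16, I L 2, I K 3, J L 17] → take I L (2); add L.
Step 7: frontier [F M 12, F K 16, I K 3, K L 5] → take I K (3); add K.
Step 8: frontier [F M 12] → take F M (12); add M.
The 5th edge added is I J.

I-J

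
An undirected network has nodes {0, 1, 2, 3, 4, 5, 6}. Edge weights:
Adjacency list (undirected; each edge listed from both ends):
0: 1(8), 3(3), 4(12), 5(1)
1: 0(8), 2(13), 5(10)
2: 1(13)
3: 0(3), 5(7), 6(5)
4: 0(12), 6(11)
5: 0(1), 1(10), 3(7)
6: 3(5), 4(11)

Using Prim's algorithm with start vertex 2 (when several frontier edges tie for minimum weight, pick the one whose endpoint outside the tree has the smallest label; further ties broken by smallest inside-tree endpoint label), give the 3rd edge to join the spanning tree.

0-5

Prim, starting at 2.
Step 1: frontier [1—2 13] → take 1—2 (13); add 1.
Step 2: frontier [0—1 8, 1—5 10] → take 0—1 (8); add 0.
Step 3: frontier [0—5 1, 0—3 3, 0—4 12, 1—5 10] → take 0—5 (1); add 5.
Step 4: frontier [0—3 3, 0—4 12, 3—5 7] → take 0—3 (3); add 3.
Step 5: frontier [0—4 12, 3—6 5] → take 3—6 (5); add 6.
Step 6: frontier [0—4 12, 4—6 11] → take 4—6 (11); add 4.
The 3rd edge added is 0—5.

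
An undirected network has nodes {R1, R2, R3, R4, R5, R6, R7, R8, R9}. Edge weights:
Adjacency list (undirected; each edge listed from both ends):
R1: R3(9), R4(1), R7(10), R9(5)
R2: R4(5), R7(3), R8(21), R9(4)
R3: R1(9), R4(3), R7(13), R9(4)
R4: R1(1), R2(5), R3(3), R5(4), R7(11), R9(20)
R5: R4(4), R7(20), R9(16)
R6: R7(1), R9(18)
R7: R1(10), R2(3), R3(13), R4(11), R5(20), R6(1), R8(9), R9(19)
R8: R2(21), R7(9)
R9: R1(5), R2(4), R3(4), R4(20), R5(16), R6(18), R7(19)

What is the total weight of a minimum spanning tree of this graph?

29

Prim's algorithm from R6:
Step 1: cheapest edge leaving the tree is R6—R7 (1); add R7.
Step 2: cheapest edge leaving the tree is R2—R7 (3); add R2.
Step 3: cheapest edge leaving the tree is R2—R9 (4); add R9.
Step 4: cheapest edge leaving the tree is R3—R9 (4); add R3.
Step 5: cheapest edge leaving the tree is R3—R4 (3); add R4.
Step 6: cheapest edge leaving the tree is R1—R4 (1); add R1.
Step 7: cheapest edge leaving the tree is R4—R5 (4); add R5.
Step 8: cheapest edge leaving the tree is R7—R8 (9); add R8.
MST edges: R6—R7, R2—R7, R2—R9, R3—R9, R3—R4, R1—R4, R4—R5, R7—R8; total weight 1+3+4+4+3+1+4+9 = 29.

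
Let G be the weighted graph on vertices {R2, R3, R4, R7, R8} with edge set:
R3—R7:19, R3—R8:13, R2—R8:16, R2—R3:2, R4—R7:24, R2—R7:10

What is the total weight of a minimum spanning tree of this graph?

Kruskal: consider edges lightest-first.
R2—R3 (2): add — endpoints in different components.
R2—R7 (10): add — endpoints in different components.
R3—R8 (13): add — endpoints in different components.
R2—R8 (16): skip — R2 and R8 already connected.
R3—R7 (19): skip — R3 and R7 already connected.
R4—R7 (24): add — endpoints in different components.
MST edges: R2—R3, R2—R7, R3—R8, R4—R7; total weight 2+10+13+24 = 49.

49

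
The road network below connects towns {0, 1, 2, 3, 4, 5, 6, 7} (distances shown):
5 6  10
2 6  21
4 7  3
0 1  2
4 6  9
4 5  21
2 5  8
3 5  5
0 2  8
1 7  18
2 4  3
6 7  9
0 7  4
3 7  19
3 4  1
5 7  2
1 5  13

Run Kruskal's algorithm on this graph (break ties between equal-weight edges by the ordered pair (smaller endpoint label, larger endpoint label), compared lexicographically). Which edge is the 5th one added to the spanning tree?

4-7

Kruskal: consider edges lightest-first.
3 4 (1): add — endpoints in different components.
0 1 (2): add — endpoints in different components.
5 7 (2): add — endpoints in different components.
2 4 (3): add — endpoints in different components.
4 7 (3): add — endpoints in different components.
0 7 (4): add — endpoints in different components.
3 5 (5): skip — 3 and 5 already connected.
0 2 (8): skip — 0 and 2 already connected.
2 5 (8): skip — 2 and 5 already connected.
4 6 (9): add — endpoints in different components.
The 5th edge added is 4 7.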